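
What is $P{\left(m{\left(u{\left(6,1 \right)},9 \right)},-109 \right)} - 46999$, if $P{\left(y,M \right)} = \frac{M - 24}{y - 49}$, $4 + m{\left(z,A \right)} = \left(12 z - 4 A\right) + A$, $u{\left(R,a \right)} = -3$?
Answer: $- \frac{5451751}{116} \approx -46998.0$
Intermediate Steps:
$m{\left(z,A \right)} = -4 - 3 A + 12 z$ ($m{\left(z,A \right)} = -4 - \left(- 12 z + 3 A\right) = -4 - 3 A + 12 z$)
$P{\left(y,M \right)} = \frac{-24 + M}{-49 + y}$
$P{\left(m{\left(u{\left(6,1 \right)},9 \right)},-109 \right)} - 46999 = \frac{-24 - 109}{-49 - 67} - 46999 = \frac{1}{-49 - 67} \left(-133\right) - 46999 = \frac{1}{-116} \left(-133\right) - 46999 = \left(- \frac{1}{116}\right) \left(-133\right) - 46999 = \frac{133}{116} - 46999 = - \frac{5451751}{116}$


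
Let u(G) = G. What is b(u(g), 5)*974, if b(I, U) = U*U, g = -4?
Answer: 24350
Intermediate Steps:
b(I, U) = U²
b(u(g), 5)*974 = 5²*974 = 25*974 = 24350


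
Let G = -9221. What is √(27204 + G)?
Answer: 7*√367 ≈ 134.10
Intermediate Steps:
√(27204 + G) = √(27204 - 9221) = √17983 = 7*√367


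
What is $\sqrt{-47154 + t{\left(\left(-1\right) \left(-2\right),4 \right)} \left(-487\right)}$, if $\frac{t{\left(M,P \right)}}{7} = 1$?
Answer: $i \sqrt{50563} \approx 224.86 i$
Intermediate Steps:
$t{\left(M,P \right)} = 7$ ($t{\left(M,P \right)} = 7 \cdot 1 = 7$)
$\sqrt{-47154 + t{\left(\left(-1\right) \left(-2\right),4 \right)} \left(-487\right)} = \sqrt{-47154 + 7 \left(-487\right)} = \sqrt{-47154 - 3409} = \sqrt{-50563} = i \sqrt{50563}$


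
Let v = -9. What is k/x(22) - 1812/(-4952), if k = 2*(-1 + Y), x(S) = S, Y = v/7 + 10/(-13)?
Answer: 109289/1239238 ≈ 0.088190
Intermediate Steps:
Y = -187/91 (Y = -9/7 + 10/(-13) = -9*⅐ + 10*(-1/13) = -9/7 - 10/13 = -187/91 ≈ -2.0549)
k = -556/91 (k = 2*(-1 - 187/91) = 2*(-278/91) = -556/91 ≈ -6.1099)
k/x(22) - 1812/(-4952) = -556/91/22 - 1812/(-4952) = -556/91*1/22 - 1812*(-1/4952) = -278/1001 + 453/1238 = 109289/1239238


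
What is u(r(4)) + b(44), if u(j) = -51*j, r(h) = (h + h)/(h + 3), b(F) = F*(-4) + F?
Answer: -1332/7 ≈ -190.29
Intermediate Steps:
b(F) = -3*F (b(F) = -4*F + F = -3*F)
r(h) = 2*h/(3 + h) (r(h) = (2*h)/(3 + h) = 2*h/(3 + h))
u(r(4)) + b(44) = -102*4/(3 + 4) - 3*44 = -102*4/7 - 132 = -51*8/7 - 132 = -408/7 - 132 = -1332/7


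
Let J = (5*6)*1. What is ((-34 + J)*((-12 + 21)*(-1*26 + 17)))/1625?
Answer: 324/1625 ≈ 0.19938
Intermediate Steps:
J = 30 (J = 30*1 = 30)
((-34 + J)*((-12 + 21)*(-1*26 + 17)))/1625 = ((-34 + 30)*((-12 + 21)*(-1*26 + 17)))/1625 = -36*(-26 + 17)*(1/1625) = -36*(-9)*(1/1625) = -4*(-81)*(1/1625) = 324*(1/1625) = 324/1625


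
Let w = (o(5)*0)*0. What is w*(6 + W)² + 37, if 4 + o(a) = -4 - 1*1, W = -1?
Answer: 37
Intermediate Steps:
o(a) = -9 (o(a) = -4 + (-4 - 1*1) = -4 + (-4 - 1) = -4 - 5 = -9)
w = 0 (w = -9*0*0 = 0*0 = 0)
w*(6 + W)² + 37 = 0*(6 - 1)² + 37 = 0*5² + 37 = 0*25 + 37 = 0 + 37 = 37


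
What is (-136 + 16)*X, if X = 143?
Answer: -17160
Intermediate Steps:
(-136 + 16)*X = (-136 + 16)*143 = -120*143 = -17160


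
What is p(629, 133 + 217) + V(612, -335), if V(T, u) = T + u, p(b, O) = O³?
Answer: 42875277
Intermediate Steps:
p(629, 133 + 217) + V(612, -335) = (133 + 217)³ + (612 - 335) = 350³ + 277 = 42875000 + 277 = 42875277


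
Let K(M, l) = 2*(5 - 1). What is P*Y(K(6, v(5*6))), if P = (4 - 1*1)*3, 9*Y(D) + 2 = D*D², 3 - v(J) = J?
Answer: 510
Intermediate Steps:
v(J) = 3 - J
K(M, l) = 8 (K(M, l) = 2*4 = 8)
Y(D) = -2/9 + D³/9 (Y(D) = -2/9 + (D*D²)/9 = -2/9 + D³/9)
P = 9 (P = (4 - 1)*3 = 3*3 = 9)
P*Y(K(6, v(5*6))) = 9*(-2/9 + (⅑)*8³) = 9*(-2/9 + (⅑)*512) = 9*(-2/9 + 512/9) = 9*(170/3) = 510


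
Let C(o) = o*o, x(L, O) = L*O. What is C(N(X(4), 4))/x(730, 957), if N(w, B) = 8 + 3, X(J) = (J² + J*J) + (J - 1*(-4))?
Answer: 11/63510 ≈ 0.00017320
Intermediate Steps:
X(J) = 4 + J + 2*J² (X(J) = (J² + J²) + (J + 4) = 2*J² + (4 + J) = 4 + J + 2*J²)
N(w, B) = 11
C(o) = o²
C(N(X(4), 4))/x(730, 957) = 11²/((730*957)) = 121/698610 = 121*(1/698610) = 11/63510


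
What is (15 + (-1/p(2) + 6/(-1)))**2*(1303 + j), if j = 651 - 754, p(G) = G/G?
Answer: 76800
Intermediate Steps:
p(G) = 1
j = -103
(15 + (-1/p(2) + 6/(-1)))**2*(1303 + j) = (15 + (-1/1 + 6/(-1)))**2*(1303 - 103) = (15 + (-1*1 + 6*(-1)))**2*1200 = (15 + (-1 - 6))**2*1200 = (15 - 7)**2*1200 = 8**2*1200 = 64*1200 = 76800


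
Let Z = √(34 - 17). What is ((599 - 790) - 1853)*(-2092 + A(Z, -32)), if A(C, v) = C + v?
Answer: 4341456 - 2044*√17 ≈ 4.3330e+6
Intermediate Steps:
Z = √17 ≈ 4.1231
((599 - 790) - 1853)*(-2092 + A(Z, -32)) = ((599 - 790) - 1853)*(-2092 + (√17 - 32)) = (-191 - 1853)*(-2092 + (-32 + √17)) = -2044*(-2124 + √17) = 4341456 - 2044*√17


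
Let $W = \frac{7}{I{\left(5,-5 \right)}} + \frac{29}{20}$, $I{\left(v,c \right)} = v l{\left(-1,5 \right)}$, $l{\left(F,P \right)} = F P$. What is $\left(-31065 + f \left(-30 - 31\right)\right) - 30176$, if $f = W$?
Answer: $- \frac{6131237}{100} \approx -61312.0$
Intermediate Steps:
$I{\left(v,c \right)} = - 5 v$ ($I{\left(v,c \right)} = v \left(\left(-1\right) 5\right) = v \left(-5\right) = - 5 v$)
$W = \frac{117}{100}$ ($W = \frac{7}{\left(-5\right) 5} + \frac{29}{20} = \frac{7}{-25} + 29 \cdot \frac{1}{20} = 7 \left(- \frac{1}{25}\right) + \frac{29}{20} = - \frac{7}{25} + \frac{29}{20} = \frac{117}{100} \approx 1.17$)
$f = \frac{117}{100} \approx 1.17$
$\left(-31065 + f \left(-30 - 31\right)\right) - 30176 = \left(-31065 + \frac{117 \left(-30 - 31\right)}{100}\right) - 30176 = \left(-31065 + \frac{117}{100} \left(-61\right)\right) - 30176 = \left(-31065 - \frac{7137}{100}\right) - 30176 = - \frac{3113637}{100} - 30176 = - \frac{6131237}{100}$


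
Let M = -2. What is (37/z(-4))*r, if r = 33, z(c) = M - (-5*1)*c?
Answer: -111/2 ≈ -55.500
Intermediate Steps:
z(c) = -2 + 5*c (z(c) = -2 - (-5*1)*c = -2 - (-5)*c = -2 + 5*c)
(37/z(-4))*r = (37/(-2 + 5*(-4)))*33 = (37/(-2 - 20))*33 = (37/(-22))*33 = -1/22*37*33 = -37/22*33 = -111/2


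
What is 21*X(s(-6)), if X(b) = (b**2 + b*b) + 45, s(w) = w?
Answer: 2457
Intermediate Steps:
X(b) = 45 + 2*b**2 (X(b) = (b**2 + b**2) + 45 = 2*b**2 + 45 = 45 + 2*b**2)
21*X(s(-6)) = 21*(45 + 2*(-6)**2) = 21*(45 + 2*36) = 21*(45 + 72) = 21*117 = 2457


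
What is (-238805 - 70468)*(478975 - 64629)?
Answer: -128146030458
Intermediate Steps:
(-238805 - 70468)*(478975 - 64629) = -309273*414346 = -128146030458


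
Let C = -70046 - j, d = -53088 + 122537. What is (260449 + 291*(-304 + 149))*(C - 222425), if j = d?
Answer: -77937300480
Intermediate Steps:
d = 69449
j = 69449
C = -139495 (C = -70046 - 1*69449 = -70046 - 69449 = -139495)
(260449 + 291*(-304 + 149))*(C - 222425) = (260449 + 291*(-304 + 149))*(-139495 - 222425) = (260449 + 291*(-155))*(-361920) = (260449 - 45105)*(-361920) = 215344*(-361920) = -77937300480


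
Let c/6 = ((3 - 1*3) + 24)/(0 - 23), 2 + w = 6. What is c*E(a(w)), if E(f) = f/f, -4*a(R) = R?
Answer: -144/23 ≈ -6.2609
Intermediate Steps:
w = 4 (w = -2 + 6 = 4)
a(R) = -R/4
E(f) = 1
c = -144/23 (c = 6*(((3 - 1*3) + 24)/(0 - 23)) = 6*(((3 - 3) + 24)/(-23)) = 6*((0 + 24)*(-1/23)) = 6*(24*(-1/23)) = 6*(-24/23) = -144/23 ≈ -6.2609)
c*E(a(w)) = -144/23*1 = -144/23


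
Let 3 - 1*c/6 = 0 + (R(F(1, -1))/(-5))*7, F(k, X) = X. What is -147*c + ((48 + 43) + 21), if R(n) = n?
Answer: -6496/5 ≈ -1299.2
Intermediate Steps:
c = 48/5 (c = 18 - 6*(0 - 1/(-5)*7) = 18 - 6*(0 - 1*(-⅕)*7) = 18 - 6*(0 + (⅕)*7) = 18 - 6*(0 + 7/5) = 18 - 6*7/5 = 18 - 42/5 = 48/5 ≈ 9.6000)
-147*c + ((48 + 43) + 21) = -147*48/5 + ((48 + 43) + 21) = -7056/5 + (91 + 21) = -7056/5 + 112 = -6496/5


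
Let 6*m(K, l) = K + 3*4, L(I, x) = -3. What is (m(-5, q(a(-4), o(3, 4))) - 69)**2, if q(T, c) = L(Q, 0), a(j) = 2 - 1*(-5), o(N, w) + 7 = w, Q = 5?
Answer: 165649/36 ≈ 4601.4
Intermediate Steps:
o(N, w) = -7 + w
a(j) = 7 (a(j) = 2 + 5 = 7)
q(T, c) = -3
m(K, l) = 2 + K/6 (m(K, l) = (K + 3*4)/6 = (K + 12)/6 = (12 + K)/6 = 2 + K/6)
(m(-5, q(a(-4), o(3, 4))) - 69)**2 = ((2 + (1/6)*(-5)) - 69)**2 = ((2 - 5/6) - 69)**2 = (7/6 - 69)**2 = (-407/6)**2 = 165649/36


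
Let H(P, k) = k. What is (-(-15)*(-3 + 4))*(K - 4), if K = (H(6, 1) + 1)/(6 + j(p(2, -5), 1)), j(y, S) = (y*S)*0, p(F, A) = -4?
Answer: -55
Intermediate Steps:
j(y, S) = 0 (j(y, S) = (S*y)*0 = 0)
K = ⅓ (K = (1 + 1)/(6 + 0) = 2/6 = 2*(⅙) = ⅓ ≈ 0.33333)
(-(-15)*(-3 + 4))*(K - 4) = (-(-15)*(-3 + 4))*(⅓ - 4) = -(-15)*(-11/3) = -5*(-3)*(-11/3) = 15*(-11/3) = -55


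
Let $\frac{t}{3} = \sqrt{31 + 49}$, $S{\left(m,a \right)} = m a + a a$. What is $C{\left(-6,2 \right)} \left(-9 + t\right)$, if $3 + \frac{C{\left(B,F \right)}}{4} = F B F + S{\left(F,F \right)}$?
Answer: $684 - 912 \sqrt{5} \approx -1355.3$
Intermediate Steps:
$S{\left(m,a \right)} = a^{2} + a m$ ($S{\left(m,a \right)} = a m + a^{2} = a^{2} + a m$)
$C{\left(B,F \right)} = -12 + 8 F^{2} + 4 B F^{2}$ ($C{\left(B,F \right)} = -12 + 4 \left(F B F + F \left(F + F\right)\right) = -12 + 4 \left(B F F + F 2 F\right) = -12 + 4 \left(B F^{2} + 2 F^{2}\right) = -12 + 4 \left(2 F^{2} + B F^{2}\right) = -12 + \left(8 F^{2} + 4 B F^{2}\right) = -12 + 8 F^{2} + 4 B F^{2}$)
$t = 12 \sqrt{5}$ ($t = 3 \sqrt{31 + 49} = 3 \sqrt{80} = 3 \cdot 4 \sqrt{5} = 12 \sqrt{5} \approx 26.833$)
$C{\left(-6,2 \right)} \left(-9 + t\right) = \left(-12 + 8 \cdot 2^{2} + 4 \left(-6\right) 2^{2}\right) \left(-9 + 12 \sqrt{5}\right) = \left(-12 + 8 \cdot 4 + 4 \left(-6\right) 4\right) \left(-9 + 12 \sqrt{5}\right) = \left(-12 + 32 - 96\right) \left(-9 + 12 \sqrt{5}\right) = - 76 \left(-9 + 12 \sqrt{5}\right) = 684 - 912 \sqrt{5}$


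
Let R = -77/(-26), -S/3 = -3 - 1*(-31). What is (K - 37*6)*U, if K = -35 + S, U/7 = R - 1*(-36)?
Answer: -2418031/26 ≈ -93001.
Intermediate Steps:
S = -84 (S = -3*(-3 - 1*(-31)) = -3*(-3 + 31) = -3*28 = -84)
R = 77/26 (R = -77*(-1/26) = 77/26 ≈ 2.9615)
U = 7091/26 (U = 7*(77/26 - 1*(-36)) = 7*(77/26 + 36) = 7*(1013/26) = 7091/26 ≈ 272.73)
K = -119 (K = -35 - 84 = -119)
(K - 37*6)*U = (-119 - 37*6)*(7091/26) = (-119 - 222)*(7091/26) = -341*7091/26 = -2418031/26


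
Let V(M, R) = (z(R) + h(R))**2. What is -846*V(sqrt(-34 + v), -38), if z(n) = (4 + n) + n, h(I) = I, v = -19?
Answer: -10236600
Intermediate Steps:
z(n) = 4 + 2*n
V(M, R) = (4 + 3*R)**2 (V(M, R) = ((4 + 2*R) + R)**2 = (4 + 3*R)**2)
-846*V(sqrt(-34 + v), -38) = -846*(4 + 3*(-38))**2 = -846*(4 - 114)**2 = -846*(-110)**2 = -846*12100 = -10236600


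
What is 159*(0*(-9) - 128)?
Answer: -20352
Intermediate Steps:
159*(0*(-9) - 128) = 159*(0 - 128) = 159*(-128) = -20352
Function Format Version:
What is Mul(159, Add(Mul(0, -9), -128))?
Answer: -20352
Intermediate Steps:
Mul(159, Add(Mul(0, -9), -128)) = Mul(159, Add(0, -128)) = Mul(159, -128) = -20352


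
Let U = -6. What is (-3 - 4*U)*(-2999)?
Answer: -62979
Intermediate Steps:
(-3 - 4*U)*(-2999) = (-3 - 4*(-6))*(-2999) = (-3 + 24)*(-2999) = 21*(-2999) = -62979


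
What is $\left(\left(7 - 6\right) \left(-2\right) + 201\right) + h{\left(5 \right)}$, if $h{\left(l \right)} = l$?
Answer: $204$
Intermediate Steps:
$\left(\left(7 - 6\right) \left(-2\right) + 201\right) + h{\left(5 \right)} = \left(\left(7 - 6\right) \left(-2\right) + 201\right) + 5 = \left(1 \left(-2\right) + 201\right) + 5 = \left(-2 + 201\right) + 5 = 199 + 5 = 204$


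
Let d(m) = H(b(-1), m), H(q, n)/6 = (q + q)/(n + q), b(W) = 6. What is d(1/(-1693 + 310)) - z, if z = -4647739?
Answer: 38562390059/8297 ≈ 4.6478e+6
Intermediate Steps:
H(q, n) = 12*q/(n + q) (H(q, n) = 6*((q + q)/(n + q)) = 6*((2*q)/(n + q)) = 6*(2*q/(n + q)) = 12*q/(n + q))
d(m) = 72/(6 + m) (d(m) = 12*6/(m + 6) = 12*6/(6 + m) = 72/(6 + m))
d(1/(-1693 + 310)) - z = 72/(6 + 1/(-1693 + 310)) - 1*(-4647739) = 72/(6 + 1/(-1383)) + 4647739 = 72/(6 - 1/1383) + 4647739 = 72/(8297/1383) + 4647739 = 72*(1383/8297) + 4647739 = 99576/8297 + 4647739 = 38562390059/8297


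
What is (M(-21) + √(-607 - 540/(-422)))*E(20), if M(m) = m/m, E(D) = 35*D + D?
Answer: 720 + 720*I*√26967277/211 ≈ 720.0 + 17720.0*I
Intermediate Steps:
E(D) = 36*D
M(m) = 1
(M(-21) + √(-607 - 540/(-422)))*E(20) = (1 + √(-607 - 540/(-422)))*(36*20) = (1 + √(-607 - 540*(-1/422)))*720 = (1 + √(-607 + 270/211))*720 = (1 + √(-127807/211))*720 = (1 + I*√26967277/211)*720 = 720 + 720*I*√26967277/211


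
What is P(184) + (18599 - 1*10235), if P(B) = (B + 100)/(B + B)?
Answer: 769559/92 ≈ 8364.8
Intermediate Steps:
P(B) = (100 + B)/(2*B) (P(B) = (100 + B)/((2*B)) = (100 + B)*(1/(2*B)) = (100 + B)/(2*B))
P(184) + (18599 - 1*10235) = (½)*(100 + 184)/184 + (18599 - 1*10235) = (½)*(1/184)*284 + (18599 - 10235) = 71/92 + 8364 = 769559/92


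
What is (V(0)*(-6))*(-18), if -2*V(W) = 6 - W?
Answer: -324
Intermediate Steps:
V(W) = -3 + W/2 (V(W) = -(6 - W)/2 = -3 + W/2)
(V(0)*(-6))*(-18) = ((-3 + (½)*0)*(-6))*(-18) = ((-3 + 0)*(-6))*(-18) = -3*(-6)*(-18) = 18*(-18) = -324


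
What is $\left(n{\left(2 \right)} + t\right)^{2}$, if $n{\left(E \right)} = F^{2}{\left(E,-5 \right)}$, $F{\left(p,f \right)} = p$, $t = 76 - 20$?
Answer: $3600$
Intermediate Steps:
$t = 56$
$n{\left(E \right)} = E^{2}$
$\left(n{\left(2 \right)} + t\right)^{2} = \left(2^{2} + 56\right)^{2} = \left(4 + 56\right)^{2} = 60^{2} = 3600$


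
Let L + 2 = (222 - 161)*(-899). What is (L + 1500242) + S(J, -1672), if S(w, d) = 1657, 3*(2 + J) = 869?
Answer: 1447058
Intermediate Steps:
J = 863/3 (J = -2 + (⅓)*869 = -2 + 869/3 = 863/3 ≈ 287.67)
L = -54841 (L = -2 + (222 - 161)*(-899) = -2 + 61*(-899) = -2 - 54839 = -54841)
(L + 1500242) + S(J, -1672) = (-54841 + 1500242) + 1657 = 1445401 + 1657 = 1447058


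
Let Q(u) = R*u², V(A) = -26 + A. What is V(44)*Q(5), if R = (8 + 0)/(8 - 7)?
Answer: 3600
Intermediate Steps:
R = 8 (R = 8/1 = 8*1 = 8)
Q(u) = 8*u²
V(44)*Q(5) = (-26 + 44)*(8*5²) = 18*(8*25) = 18*200 = 3600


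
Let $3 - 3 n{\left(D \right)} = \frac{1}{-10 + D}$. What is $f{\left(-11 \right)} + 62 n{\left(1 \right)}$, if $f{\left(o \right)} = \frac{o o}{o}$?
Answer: $\frac{1439}{27} \approx 53.296$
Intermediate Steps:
$n{\left(D \right)} = 1 - \frac{1}{3 \left(-10 + D\right)}$
$f{\left(o \right)} = o$ ($f{\left(o \right)} = \frac{o^{2}}{o} = o$)
$f{\left(-11 \right)} + 62 n{\left(1 \right)} = -11 + 62 \frac{- \frac{31}{3} + 1}{-10 + 1} = -11 + 62 \frac{1}{-9} \left(- \frac{28}{3}\right) = -11 + 62 \left(\left(- \frac{1}{9}\right) \left(- \frac{28}{3}\right)\right) = -11 + 62 \cdot \frac{28}{27} = -11 + \frac{1736}{27} = \frac{1439}{27}$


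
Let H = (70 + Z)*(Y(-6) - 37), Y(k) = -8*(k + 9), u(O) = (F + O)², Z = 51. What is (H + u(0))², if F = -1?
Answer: 54464400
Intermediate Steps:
u(O) = (-1 + O)²
Y(k) = -72 - 8*k (Y(k) = -8*(9 + k) = -72 - 8*k)
H = -7381 (H = (70 + 51)*((-72 - 8*(-6)) - 37) = 121*((-72 + 48) - 37) = 121*(-24 - 37) = 121*(-61) = -7381)
(H + u(0))² = (-7381 + (-1 + 0)²)² = (-7381 + (-1)²)² = (-7381 + 1)² = (-7380)² = 54464400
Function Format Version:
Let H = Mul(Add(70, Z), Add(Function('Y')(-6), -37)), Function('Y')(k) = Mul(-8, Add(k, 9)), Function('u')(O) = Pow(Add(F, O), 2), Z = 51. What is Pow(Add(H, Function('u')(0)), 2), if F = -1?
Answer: 54464400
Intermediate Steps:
Function('u')(O) = Pow(Add(-1, O), 2)
Function('Y')(k) = Add(-72, Mul(-8, k)) (Function('Y')(k) = Mul(-8, Add(9, k)) = Add(-72, Mul(-8, k)))
H = -7381 (H = Mul(Add(70, 51), Add(Add(-72, Mul(-8, -6)), -37)) = Mul(121, Add(Add(-72, 48), -37)) = Mul(121, Add(-24, -37)) = Mul(121, -61) = -7381)
Pow(Add(H, Function('u')(0)), 2) = Pow(Add(-7381, Pow(Add(-1, 0), 2)), 2) = Pow(Add(-7381, Pow(-1, 2)), 2) = Pow(Add(-7381, 1), 2) = Pow(-7380, 2) = 54464400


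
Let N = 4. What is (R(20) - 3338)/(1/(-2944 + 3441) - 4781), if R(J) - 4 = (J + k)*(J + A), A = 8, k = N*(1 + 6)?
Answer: 494515/1188078 ≈ 0.41623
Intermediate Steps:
k = 28 (k = 4*(1 + 6) = 4*7 = 28)
R(J) = 4 + (8 + J)*(28 + J) (R(J) = 4 + (J + 28)*(J + 8) = 4 + (28 + J)*(8 + J) = 4 + (8 + J)*(28 + J))
(R(20) - 3338)/(1/(-2944 + 3441) - 4781) = ((228 + 20**2 + 36*20) - 3338)/(1/(-2944 + 3441) - 4781) = ((228 + 400 + 720) - 3338)/(1/497 - 4781) = (1348 - 3338)/(1/497 - 4781) = -1990/(-2376156/497) = -1990*(-497/2376156) = 494515/1188078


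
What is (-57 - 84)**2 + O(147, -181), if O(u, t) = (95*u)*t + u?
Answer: -2507637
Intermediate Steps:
O(u, t) = u + 95*t*u (O(u, t) = 95*t*u + u = u + 95*t*u)
(-57 - 84)**2 + O(147, -181) = (-57 - 84)**2 + 147*(1 + 95*(-181)) = (-141)**2 + 147*(1 - 17195) = 19881 + 147*(-17194) = 19881 - 2527518 = -2507637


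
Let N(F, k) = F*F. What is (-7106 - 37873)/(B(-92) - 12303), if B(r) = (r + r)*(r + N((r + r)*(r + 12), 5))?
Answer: 44979/39868820975 ≈ 1.1282e-6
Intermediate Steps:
N(F, k) = F**2
B(r) = 2*r*(r + 4*r**2*(12 + r)**2) (B(r) = (r + r)*(r + ((r + r)*(r + 12))**2) = (2*r)*(r + ((2*r)*(12 + r))**2) = (2*r)*(r + (2*r*(12 + r))**2) = (2*r)*(r + 4*r**2*(12 + r)**2) = 2*r*(r + 4*r**2*(12 + r)**2))
(-7106 - 37873)/(B(-92) - 12303) = (-7106 - 37873)/((-92)**2*(2 + 8*(-92)*(12 - 92)**2) - 12303) = -44979/(8464*(2 + 8*(-92)*(-80)**2) - 12303) = -44979/(8464*(2 + 8*(-92)*6400) - 12303) = -44979/(8464*(2 - 4710400) - 12303) = -44979/(8464*(-4710398) - 12303) = -44979/(-39868808672 - 12303) = -44979/(-39868820975) = -44979*(-1/39868820975) = 44979/39868820975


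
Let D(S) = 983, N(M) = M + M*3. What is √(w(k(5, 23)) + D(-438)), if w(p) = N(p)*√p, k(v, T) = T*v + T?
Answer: √(983 + 552*√138) ≈ 86.415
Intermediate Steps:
N(M) = 4*M (N(M) = M + 3*M = 4*M)
k(v, T) = T + T*v
w(p) = 4*p^(3/2) (w(p) = (4*p)*√p = 4*p^(3/2))
√(w(k(5, 23)) + D(-438)) = √(4*(23*(1 + 5))^(3/2) + 983) = √(4*(23*6)^(3/2) + 983) = √(4*138^(3/2) + 983) = √(4*(138*√138) + 983) = √(552*√138 + 983) = √(983 + 552*√138)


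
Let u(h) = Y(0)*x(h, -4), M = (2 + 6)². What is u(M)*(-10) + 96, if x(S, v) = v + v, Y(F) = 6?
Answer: 576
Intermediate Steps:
M = 64 (M = 8² = 64)
x(S, v) = 2*v
u(h) = -48 (u(h) = 6*(2*(-4)) = 6*(-8) = -48)
u(M)*(-10) + 96 = -48*(-10) + 96 = 480 + 96 = 576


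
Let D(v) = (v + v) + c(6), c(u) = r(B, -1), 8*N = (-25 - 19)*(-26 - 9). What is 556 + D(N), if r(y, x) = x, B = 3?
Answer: 940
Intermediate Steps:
N = 385/2 (N = ((-25 - 19)*(-26 - 9))/8 = (-44*(-35))/8 = (⅛)*1540 = 385/2 ≈ 192.50)
c(u) = -1
D(v) = -1 + 2*v (D(v) = (v + v) - 1 = 2*v - 1 = -1 + 2*v)
556 + D(N) = 556 + (-1 + 2*(385/2)) = 556 + (-1 + 385) = 556 + 384 = 940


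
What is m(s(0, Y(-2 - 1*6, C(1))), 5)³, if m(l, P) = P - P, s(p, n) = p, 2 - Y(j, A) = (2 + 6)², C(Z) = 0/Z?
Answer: 0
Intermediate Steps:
C(Z) = 0
Y(j, A) = -62 (Y(j, A) = 2 - (2 + 6)² = 2 - 1*8² = 2 - 1*64 = 2 - 64 = -62)
m(l, P) = 0
m(s(0, Y(-2 - 1*6, C(1))), 5)³ = 0³ = 0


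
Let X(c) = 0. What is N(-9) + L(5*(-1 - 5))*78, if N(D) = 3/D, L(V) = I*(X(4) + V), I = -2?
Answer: 14039/3 ≈ 4679.7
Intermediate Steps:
L(V) = -2*V (L(V) = -2*(0 + V) = -2*V)
N(-9) + L(5*(-1 - 5))*78 = 3/(-9) - 10*(-1 - 5)*78 = 3*(-1/9) - 10*(-6)*78 = -1/3 - 2*(-30)*78 = -1/3 + 60*78 = -1/3 + 4680 = 14039/3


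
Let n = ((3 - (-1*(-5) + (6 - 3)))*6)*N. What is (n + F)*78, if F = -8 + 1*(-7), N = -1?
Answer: 1170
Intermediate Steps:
F = -15 (F = -8 - 7 = -15)
n = 30 (n = ((3 - (-1*(-5) + (6 - 3)))*6)*(-1) = ((3 - (5 + 3))*6)*(-1) = ((3 - 1*8)*6)*(-1) = ((3 - 8)*6)*(-1) = -5*6*(-1) = -30*(-1) = 30)
(n + F)*78 = (30 - 15)*78 = 15*78 = 1170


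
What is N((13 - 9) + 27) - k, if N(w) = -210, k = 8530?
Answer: -8740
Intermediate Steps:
N((13 - 9) + 27) - k = -210 - 1*8530 = -210 - 8530 = -8740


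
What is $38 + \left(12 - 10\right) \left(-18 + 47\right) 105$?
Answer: $6128$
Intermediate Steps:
$38 + \left(12 - 10\right) \left(-18 + 47\right) 105 = 38 + 2 \cdot 29 \cdot 105 = 38 + 58 \cdot 105 = 38 + 6090 = 6128$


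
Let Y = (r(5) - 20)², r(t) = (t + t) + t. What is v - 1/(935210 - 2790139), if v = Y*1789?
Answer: 82961699526/1854929 ≈ 44725.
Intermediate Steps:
r(t) = 3*t (r(t) = 2*t + t = 3*t)
Y = 25 (Y = (3*5 - 20)² = (15 - 20)² = (-5)² = 25)
v = 44725 (v = 25*1789 = 44725)
v - 1/(935210 - 2790139) = 44725 - 1/(935210 - 2790139) = 44725 - 1/(-1854929) = 44725 - 1*(-1/1854929) = 44725 + 1/1854929 = 82961699526/1854929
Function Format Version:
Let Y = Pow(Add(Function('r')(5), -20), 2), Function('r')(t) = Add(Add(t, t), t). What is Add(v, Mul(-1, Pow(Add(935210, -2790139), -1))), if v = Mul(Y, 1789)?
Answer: Rational(82961699526, 1854929) ≈ 44725.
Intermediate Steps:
Function('r')(t) = Mul(3, t) (Function('r')(t) = Add(Mul(2, t), t) = Mul(3, t))
Y = 25 (Y = Pow(Add(Mul(3, 5), -20), 2) = Pow(Add(15, -20), 2) = Pow(-5, 2) = 25)
v = 44725 (v = Mul(25, 1789) = 44725)
Add(v, Mul(-1, Pow(Add(935210, -2790139), -1))) = Add(44725, Mul(-1, Pow(Add(935210, -2790139), -1))) = Add(44725, Mul(-1, Pow(-1854929, -1))) = Add(44725, Mul(-1, Rational(-1, 1854929))) = Add(44725, Rational(1, 1854929)) = Rational(82961699526, 1854929)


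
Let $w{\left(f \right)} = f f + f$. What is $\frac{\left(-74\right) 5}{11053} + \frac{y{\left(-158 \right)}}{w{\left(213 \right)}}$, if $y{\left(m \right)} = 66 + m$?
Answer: $- \frac{8941108}{251908923} \approx -0.035493$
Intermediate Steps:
$w{\left(f \right)} = f + f^{2}$ ($w{\left(f \right)} = f^{2} + f = f + f^{2}$)
$\frac{\left(-74\right) 5}{11053} + \frac{y{\left(-158 \right)}}{w{\left(213 \right)}} = \frac{\left(-74\right) 5}{11053} + \frac{66 - 158}{213 \left(1 + 213\right)} = \left(-370\right) \frac{1}{11053} - \frac{92}{213 \cdot 214} = - \frac{370}{11053} - \frac{92}{45582} = - \frac{370}{11053} - \frac{46}{22791} = - \frac{8941108}{251908923}$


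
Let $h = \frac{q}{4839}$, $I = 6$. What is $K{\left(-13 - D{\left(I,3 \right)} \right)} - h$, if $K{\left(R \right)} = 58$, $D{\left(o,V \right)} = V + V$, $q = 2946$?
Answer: $\frac{92572}{1613} \approx 57.391$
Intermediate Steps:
$D{\left(o,V \right)} = 2 V$
$h = \frac{982}{1613}$ ($h = \frac{2946}{4839} = 2946 \cdot \frac{1}{4839} = \frac{982}{1613} \approx 0.6088$)
$K{\left(-13 - D{\left(I,3 \right)} \right)} - h = 58 - \frac{982}{1613} = \frac{92572}{1613}$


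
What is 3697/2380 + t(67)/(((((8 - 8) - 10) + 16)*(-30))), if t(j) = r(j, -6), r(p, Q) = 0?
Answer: 3697/2380 ≈ 1.5534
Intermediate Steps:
t(j) = 0
3697/2380 + t(67)/(((((8 - 8) - 10) + 16)*(-30))) = 3697/2380 + 0/(((((8 - 8) - 10) + 16)*(-30))) = 3697*(1/2380) + 0/((((0 - 10) + 16)*(-30))) = 3697/2380 + 0/(((-10 + 16)*(-30))) = 3697/2380 + 0/((6*(-30))) = 3697/2380 + 0/(-180) = 3697/2380 + 0*(-1/180) = 3697/2380 + 0 = 3697/2380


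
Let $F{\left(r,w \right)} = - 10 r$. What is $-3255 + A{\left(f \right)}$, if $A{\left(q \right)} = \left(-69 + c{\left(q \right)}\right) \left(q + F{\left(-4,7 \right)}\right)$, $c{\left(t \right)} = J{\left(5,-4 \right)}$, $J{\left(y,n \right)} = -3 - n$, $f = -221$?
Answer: $9053$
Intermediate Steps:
$c{\left(t \right)} = 1$ ($c{\left(t \right)} = -3 - -4 = -3 + 4 = 1$)
$A{\left(q \right)} = -2720 - 68 q$ ($A{\left(q \right)} = \left(-69 + 1\right) \left(q - -40\right) = - 68 \left(q + 40\right) = - 68 \left(40 + q\right) = -2720 - 68 q$)
$-3255 + A{\left(f \right)} = -3255 - -12308 = -3255 + \left(-2720 + 15028\right) = -3255 + 12308 = 9053$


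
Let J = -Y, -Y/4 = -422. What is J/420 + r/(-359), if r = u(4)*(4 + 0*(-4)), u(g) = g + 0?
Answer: -153178/37695 ≈ -4.0636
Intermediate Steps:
u(g) = g
Y = 1688 (Y = -4*(-422) = 1688)
r = 16 (r = 4*(4 + 0*(-4)) = 4*(4 + 0) = 4*4 = 16)
J = -1688 (J = -1*1688 = -1688)
J/420 + r/(-359) = -1688/420 + 16/(-359) = -1688*1/420 + 16*(-1/359) = -422/105 - 16/359 = -153178/37695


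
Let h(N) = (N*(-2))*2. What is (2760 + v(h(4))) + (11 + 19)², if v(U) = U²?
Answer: 3916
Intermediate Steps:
h(N) = -4*N (h(N) = -2*N*2 = -4*N)
(2760 + v(h(4))) + (11 + 19)² = (2760 + (-4*4)²) + (11 + 19)² = (2760 + (-16)²) + 30² = (2760 + 256) + 900 = 3016 + 900 = 3916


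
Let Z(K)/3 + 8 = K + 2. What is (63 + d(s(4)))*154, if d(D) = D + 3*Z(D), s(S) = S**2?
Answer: 26026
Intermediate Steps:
Z(K) = -18 + 3*K (Z(K) = -24 + 3*(K + 2) = -24 + 3*(2 + K) = -24 + (6 + 3*K) = -18 + 3*K)
d(D) = -54 + 10*D (d(D) = D + 3*(-18 + 3*D) = D + (-54 + 9*D) = -54 + 10*D)
(63 + d(s(4)))*154 = (63 + (-54 + 10*4**2))*154 = (63 + (-54 + 10*16))*154 = (63 + (-54 + 160))*154 = (63 + 106)*154 = 169*154 = 26026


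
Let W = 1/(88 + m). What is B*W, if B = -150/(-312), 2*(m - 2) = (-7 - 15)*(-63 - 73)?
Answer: 25/82472 ≈ 0.00030313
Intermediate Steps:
m = 1498 (m = 2 + ((-7 - 15)*(-63 - 73))/2 = 2 + (-22*(-136))/2 = 2 + (½)*2992 = 2 + 1496 = 1498)
B = 25/52 (B = -150*(-1/312) = 25/52 ≈ 0.48077)
W = 1/1586 (W = 1/(88 + 1498) = 1/1586 ≈ 0.00063052)
B*W = (25/52)*(1/1586) = 25/82472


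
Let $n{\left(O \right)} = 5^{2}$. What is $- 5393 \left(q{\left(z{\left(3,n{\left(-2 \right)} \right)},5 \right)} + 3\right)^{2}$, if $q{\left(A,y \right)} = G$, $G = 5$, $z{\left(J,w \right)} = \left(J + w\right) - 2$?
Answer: $-345152$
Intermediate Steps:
$n{\left(O \right)} = 25$
$z{\left(J,w \right)} = -2 + J + w$
$q{\left(A,y \right)} = 5$
$- 5393 \left(q{\left(z{\left(3,n{\left(-2 \right)} \right)},5 \right)} + 3\right)^{2} = - 5393 \left(5 + 3\right)^{2} = - 5393 \cdot 8^{2} = \left(-5393\right) 64 = -345152$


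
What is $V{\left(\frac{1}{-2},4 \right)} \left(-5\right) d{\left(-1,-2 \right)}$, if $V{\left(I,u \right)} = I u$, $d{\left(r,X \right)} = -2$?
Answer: $-20$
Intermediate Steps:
$V{\left(\frac{1}{-2},4 \right)} \left(-5\right) d{\left(-1,-2 \right)} = \frac{1}{-2} \cdot 4 \left(-5\right) \left(-2\right) = \left(- \frac{1}{2}\right) 4 \left(-5\right) \left(-2\right) = \left(-2\right) \left(-5\right) \left(-2\right) = 10 \left(-2\right) = -20$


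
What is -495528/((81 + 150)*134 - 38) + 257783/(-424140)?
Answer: -54535716287/3278178060 ≈ -16.636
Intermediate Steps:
-495528/((81 + 150)*134 - 38) + 257783/(-424140) = -495528/(231*134 - 38) + 257783*(-1/424140) = -495528/(30954 - 38) - 257783/424140 = -495528/30916 - 257783/424140 = -495528*1/30916 - 257783/424140 = -123882/7729 - 257783/424140 = -54535716287/3278178060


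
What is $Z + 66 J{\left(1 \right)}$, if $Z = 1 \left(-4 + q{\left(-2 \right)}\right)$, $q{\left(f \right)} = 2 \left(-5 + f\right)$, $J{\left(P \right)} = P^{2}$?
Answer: $48$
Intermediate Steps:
$q{\left(f \right)} = -10 + 2 f$
$Z = -18$ ($Z = 1 \left(-4 + \left(-10 + 2 \left(-2\right)\right)\right) = 1 \left(-4 - 14\right) = 1 \left(-18\right) = -18$)
$Z + 66 J{\left(1 \right)} = -18 + 66 \cdot 1^{2} = -18 + 66 \cdot 1 = -18 + 66 = 48$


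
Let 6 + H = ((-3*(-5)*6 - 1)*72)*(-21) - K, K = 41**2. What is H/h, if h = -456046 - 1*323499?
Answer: 27251/155909 ≈ 0.17479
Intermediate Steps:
K = 1681
H = -136255 (H = -6 + (((-3*(-5)*6 - 1)*72)*(-21) - 1*1681) = -6 + (((15*6 - 1)*72)*(-21) - 1681) = -6 + (((90 - 1)*72)*(-21) - 1681) = -6 + ((89*72)*(-21) - 1681) = -6 + (6408*(-21) - 1681) = -6 + (-134568 - 1681) = -6 - 136249 = -136255)
h = -779545 (h = -456046 - 323499 = -779545)
H/h = -136255/(-779545) = -136255*(-1/779545) = 27251/155909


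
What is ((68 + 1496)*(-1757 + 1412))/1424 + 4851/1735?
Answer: -232315869/617660 ≈ -376.12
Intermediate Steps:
((68 + 1496)*(-1757 + 1412))/1424 + 4851/1735 = (1564*(-345))*(1/1424) + 4851*(1/1735) = -539580*1/1424 + 4851/1735 = -134895/356 + 4851/1735 = -232315869/617660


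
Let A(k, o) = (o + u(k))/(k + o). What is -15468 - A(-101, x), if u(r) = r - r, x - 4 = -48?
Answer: -2242904/145 ≈ -15468.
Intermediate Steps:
x = -44 (x = 4 - 48 = -44)
u(r) = 0
A(k, o) = o/(k + o) (A(k, o) = (o + 0)/(k + o) = o/(k + o))
-15468 - A(-101, x) = -15468 - (-44)/(-101 - 44) = -15468 - (-44)/(-145) = -15468 - (-44)*(-1)/145 = -15468 - 1*44/145 = -15468 - 44/145 = -2242904/145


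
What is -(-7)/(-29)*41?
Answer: -287/29 ≈ -9.8965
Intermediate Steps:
-(-7)/(-29)*41 = -(-7)*(-1)/29*41 = -7*1/29*41 = -7/29*41 = -287/29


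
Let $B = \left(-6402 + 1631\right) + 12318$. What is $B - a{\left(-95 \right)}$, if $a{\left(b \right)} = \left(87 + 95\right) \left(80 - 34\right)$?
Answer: $-825$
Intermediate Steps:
$B = 7547$ ($B = -4771 + 12318 = 7547$)
$a{\left(b \right)} = 8372$ ($a{\left(b \right)} = 182 \cdot 46 = 8372$)
$B - a{\left(-95 \right)} = 7547 - 8372 = -825$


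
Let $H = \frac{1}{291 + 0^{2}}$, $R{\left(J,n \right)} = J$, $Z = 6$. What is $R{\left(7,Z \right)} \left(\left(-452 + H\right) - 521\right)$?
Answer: $- \frac{1981994}{291} \approx -6811.0$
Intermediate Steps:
$H = \frac{1}{291}$ ($H = \frac{1}{291 + 0} = \frac{1}{291} \approx 0.0034364$)
$R{\left(7,Z \right)} \left(\left(-452 + H\right) - 521\right) = 7 \left(\left(-452 + \frac{1}{291}\right) - 521\right) = 7 \left(- \frac{131531}{291} - 521\right) = 7 \left(- \frac{283142}{291}\right) = - \frac{1981994}{291}$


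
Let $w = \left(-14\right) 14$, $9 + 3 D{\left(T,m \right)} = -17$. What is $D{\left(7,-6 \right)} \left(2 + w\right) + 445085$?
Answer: $\frac{1340299}{3} \approx 4.4677 \cdot 10^{5}$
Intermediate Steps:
$D{\left(T,m \right)} = - \frac{26}{3}$ ($D{\left(T,m \right)} = -3 + \frac{1}{3} \left(-17\right) = -3 - \frac{17}{3} = - \frac{26}{3}$)
$w = -196$
$D{\left(7,-6 \right)} \left(2 + w\right) + 445085 = - \frac{26 \left(2 - 196\right)}{3} + 445085 = \left(- \frac{26}{3}\right) \left(-194\right) + 445085 = \frac{5044}{3} + 445085 = \frac{1340299}{3}$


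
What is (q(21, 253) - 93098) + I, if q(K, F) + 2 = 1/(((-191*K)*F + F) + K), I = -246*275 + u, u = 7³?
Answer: -162734345164/1014509 ≈ -1.6041e+5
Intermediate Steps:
u = 343
I = -67307 (I = -246*275 + 343 = -67650 + 343 = -67307)
q(K, F) = -2 + 1/(F + K - 191*F*K) (q(K, F) = -2 + 1/(((-191*K)*F + F) + K) = -2 + 1/((-191*F*K + F) + K) = -2 + 1/((F - 191*F*K) + K) = -2 + 1/(F + K - 191*F*K))
(q(21, 253) - 93098) + I = ((1 - 2*253 - 2*21 + 382*253*21)/(253 + 21 - 191*253*21) - 93098) - 67307 = ((1 - 506 - 42 + 2029566)/(253 + 21 - 1014783) - 93098) - 67307 = (2029019/(-1014509) - 93098) - 67307 = (-1/1014509*2029019 - 93098) - 67307 = (-2029019/1014509 - 93098) - 67307 = -94450787901/1014509 - 67307 = -162734345164/1014509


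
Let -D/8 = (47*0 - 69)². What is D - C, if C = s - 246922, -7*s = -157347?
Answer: 1304491/7 ≈ 1.8636e+5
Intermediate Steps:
s = 157347/7 (s = -⅐*(-157347) = 157347/7 ≈ 22478.)
C = -1571107/7 (C = 157347/7 - 246922 = -1571107/7 ≈ -2.2444e+5)
D = -38088 (D = -8*(47*0 - 69)² = -8*(0 - 69)² = -8*(-69)² = -8*4761 = -38088)
D - C = -38088 - 1*(-1571107/7) = -38088 + 1571107/7 = 1304491/7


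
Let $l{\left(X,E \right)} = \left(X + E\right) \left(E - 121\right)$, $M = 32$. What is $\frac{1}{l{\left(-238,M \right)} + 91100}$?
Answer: $\frac{1}{109434} \approx 9.1379 \cdot 10^{-6}$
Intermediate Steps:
$l{\left(X,E \right)} = \left(-121 + E\right) \left(E + X\right)$ ($l{\left(X,E \right)} = \left(E + X\right) \left(-121 + E\right) = \left(-121 + E\right) \left(E + X\right)$)
$\frac{1}{l{\left(-238,M \right)} + 91100} = \frac{1}{\left(32^{2} - 3872 - -28798 + 32 \left(-238\right)\right) + 91100} = \frac{1}{\left(1024 - 3872 + 28798 - 7616\right) + 91100} = \frac{1}{18334 + 91100} = \frac{1}{109434}$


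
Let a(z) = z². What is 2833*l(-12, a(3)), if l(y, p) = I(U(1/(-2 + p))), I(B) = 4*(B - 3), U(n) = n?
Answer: -226640/7 ≈ -32377.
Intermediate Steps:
I(B) = -12 + 4*B (I(B) = 4*(-3 + B) = -12 + 4*B)
l(y, p) = -12 + 4/(-2 + p)
2833*l(-12, a(3)) = 2833*(4*(7 - 3*3²)/(-2 + 3²)) = 2833*(4*(7 - 3*9)/(-2 + 9)) = 2833*(4*(7 - 27)/7) = 2833*(4*(⅐)*(-20)) = 2833*(-80/7) = -226640/7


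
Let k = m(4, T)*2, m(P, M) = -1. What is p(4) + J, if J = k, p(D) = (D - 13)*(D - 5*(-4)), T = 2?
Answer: -218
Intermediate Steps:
p(D) = (-13 + D)*(20 + D) (p(D) = (-13 + D)*(D + 20) = (-13 + D)*(20 + D))
k = -2 (k = -1*2 = -2)
J = -2
p(4) + J = (-260 + 4² + 7*4) - 2 = (-260 + 16 + 28) - 2 = -216 - 2 = -218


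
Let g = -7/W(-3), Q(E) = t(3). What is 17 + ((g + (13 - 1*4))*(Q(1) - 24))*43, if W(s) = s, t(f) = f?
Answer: -10217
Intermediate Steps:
Q(E) = 3
g = 7/3 (g = -7/(-3) = -7*(-1/3) = 7/3 ≈ 2.3333)
17 + ((g + (13 - 1*4))*(Q(1) - 24))*43 = 17 + ((7/3 + (13 - 1*4))*(3 - 24))*43 = 17 + ((7/3 + (13 - 4))*(-21))*43 = 17 + ((7/3 + 9)*(-21))*43 = 17 + ((34/3)*(-21))*43 = 17 - 238*43 = 17 - 10234 = -10217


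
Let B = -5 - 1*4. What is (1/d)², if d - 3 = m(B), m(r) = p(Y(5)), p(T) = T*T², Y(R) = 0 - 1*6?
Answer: 1/45369 ≈ 2.2041e-5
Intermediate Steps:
Y(R) = -6 (Y(R) = 0 - 6 = -6)
p(T) = T³
B = -9 (B = -5 - 4 = -9)
m(r) = -216 (m(r) = (-6)³ = -216)
d = -213 (d = 3 - 216 = -213)
(1/d)² = (1/(-213))² = (-1/213)² = 1/45369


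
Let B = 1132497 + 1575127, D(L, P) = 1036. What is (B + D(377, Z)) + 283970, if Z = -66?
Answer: 2992630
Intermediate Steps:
B = 2707624
(B + D(377, Z)) + 283970 = (2707624 + 1036) + 283970 = 2708660 + 283970 = 2992630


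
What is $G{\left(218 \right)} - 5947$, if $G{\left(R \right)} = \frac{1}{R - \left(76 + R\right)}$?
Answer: $- \frac{451973}{76} \approx -5947.0$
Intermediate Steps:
$G{\left(R \right)} = - \frac{1}{76}$ ($G{\left(R \right)} = \frac{1}{-76} = - \frac{1}{76}$)
$G{\left(218 \right)} - 5947 = - \frac{1}{76} - 5947 = - \frac{451973}{76}$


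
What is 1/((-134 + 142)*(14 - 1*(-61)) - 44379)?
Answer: -1/43779 ≈ -2.2842e-5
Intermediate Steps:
1/((-134 + 142)*(14 - 1*(-61)) - 44379) = 1/(8*(14 + 61) - 44379) = 1/(8*75 - 44379) = 1/(600 - 44379) = 1/(-43779) = -1/43779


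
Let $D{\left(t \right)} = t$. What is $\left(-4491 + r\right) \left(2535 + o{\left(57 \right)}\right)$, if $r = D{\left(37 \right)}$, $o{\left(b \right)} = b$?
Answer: $-11544768$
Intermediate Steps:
$r = 37$
$\left(-4491 + r\right) \left(2535 + o{\left(57 \right)}\right) = \left(-4491 + 37\right) \left(2535 + 57\right) = \left(-4454\right) 2592 = -11544768$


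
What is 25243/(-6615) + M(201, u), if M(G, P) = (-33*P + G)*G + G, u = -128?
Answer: 5884850747/6615 ≈ 8.8962e+5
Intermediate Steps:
M(G, P) = G + G*(G - 33*P) (M(G, P) = (G - 33*P)*G + G = G*(G - 33*P) + G = G + G*(G - 33*P))
25243/(-6615) + M(201, u) = 25243/(-6615) + 201*(1 + 201 - 33*(-128)) = 25243*(-1/6615) + 201*(1 + 201 + 4224) = -25243/6615 + 201*4426 = -25243/6615 + 889626 = 5884850747/6615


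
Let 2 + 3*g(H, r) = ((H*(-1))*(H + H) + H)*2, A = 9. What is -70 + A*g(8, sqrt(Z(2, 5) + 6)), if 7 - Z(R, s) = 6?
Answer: -796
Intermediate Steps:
Z(R, s) = 1 (Z(R, s) = 7 - 1*6 = 7 - 6 = 1)
g(H, r) = -2/3 - 4*H**2/3 + 2*H/3 (g(H, r) = -2/3 + (((H*(-1))*(H + H) + H)*2)/3 = -2/3 + (((-H)*(2*H) + H)*2)/3 = -2/3 + ((-2*H**2 + H)*2)/3 = -2/3 + ((H - 2*H**2)*2)/3 = -2/3 + (-4*H**2 + 2*H)/3 = -2/3 + (-4*H**2/3 + 2*H/3) = -2/3 - 4*H**2/3 + 2*H/3)
-70 + A*g(8, sqrt(Z(2, 5) + 6)) = -70 + 9*(-2/3 - 4/3*8**2 + (2/3)*8) = -70 + 9*(-2/3 - 4/3*64 + 16/3) = -70 + 9*(-2/3 - 256/3 + 16/3) = -70 + 9*(-242/3) = -70 - 726 = -796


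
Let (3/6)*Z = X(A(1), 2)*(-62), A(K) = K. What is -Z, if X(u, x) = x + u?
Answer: 372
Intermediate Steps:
X(u, x) = u + x
Z = -372 (Z = 2*((1 + 2)*(-62)) = 2*(3*(-62)) = 2*(-186) = -372)
-Z = -1*(-372) = 372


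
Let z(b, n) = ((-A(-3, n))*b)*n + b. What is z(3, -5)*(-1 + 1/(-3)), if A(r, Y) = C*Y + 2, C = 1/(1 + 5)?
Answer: -82/3 ≈ -27.333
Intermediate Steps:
C = ⅙ (C = 1/6 = ⅙ ≈ 0.16667)
A(r, Y) = 2 + Y/6 (A(r, Y) = Y/6 + 2 = 2 + Y/6)
z(b, n) = b + b*n*(-2 - n/6) (z(b, n) = ((-(2 + n/6))*b)*n + b = ((-2 - n/6)*b)*n + b = (b*(-2 - n/6))*n + b = b*n*(-2 - n/6) + b = b + b*n*(-2 - n/6))
z(3, -5)*(-1 + 1/(-3)) = (-⅙*3*(-6 - 5*(12 - 5)))*(-1 + 1/(-3)) = (-⅙*3*(-6 - 5*7))*(-1 - ⅓) = -⅙*3*(-6 - 35)*(-4/3) = -⅙*3*(-41)*(-4/3) = (41/2)*(-4/3) = -82/3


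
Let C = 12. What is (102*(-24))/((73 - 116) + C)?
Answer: 2448/31 ≈ 78.968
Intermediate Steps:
(102*(-24))/((73 - 116) + C) = (102*(-24))/((73 - 116) + 12) = -2448/(-43 + 12) = -2448/(-31) = -2448*(-1/31) = 2448/31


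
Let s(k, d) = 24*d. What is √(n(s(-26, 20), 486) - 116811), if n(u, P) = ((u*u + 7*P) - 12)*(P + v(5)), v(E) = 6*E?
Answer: 3*√13390981 ≈ 10978.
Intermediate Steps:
n(u, P) = (30 + P)*(-12 + u² + 7*P) (n(u, P) = ((u*u + 7*P) - 12)*(P + 6*5) = ((u² + 7*P) - 12)*(P + 30) = (-12 + u² + 7*P)*(30 + P) = (30 + P)*(-12 + u² + 7*P))
√(n(s(-26, 20), 486) - 116811) = √((-360 + 7*486² + 30*(24*20)² + 198*486 + 486*(24*20)²) - 116811) = √((-360 + 7*236196 + 30*480² + 96228 + 486*480²) - 116811) = √((-360 + 1653372 + 30*230400 + 96228 + 486*230400) - 116811) = √((-360 + 1653372 + 6912000 + 96228 + 111974400) - 116811) = √(120635640 - 116811) = √120518829 = 3*√13390981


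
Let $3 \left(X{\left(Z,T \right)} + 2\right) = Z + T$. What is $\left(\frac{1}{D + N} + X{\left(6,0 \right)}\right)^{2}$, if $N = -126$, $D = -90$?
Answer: $\frac{1}{46656} \approx 2.1433 \cdot 10^{-5}$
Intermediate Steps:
$X{\left(Z,T \right)} = -2 + \frac{T}{3} + \frac{Z}{3}$ ($X{\left(Z,T \right)} = -2 + \frac{Z + T}{3} = -2 + \frac{T + Z}{3} = -2 + \left(\frac{T}{3} + \frac{Z}{3}\right) = -2 + \frac{T}{3} + \frac{Z}{3}$)
$\left(\frac{1}{D + N} + X{\left(6,0 \right)}\right)^{2} = \left(\frac{1}{-90 - 126} + \left(-2 + \frac{1}{3} \cdot 0 + \frac{1}{3} \cdot 6\right)\right)^{2} = \left(\frac{1}{-216} + \left(-2 + 0 + 2\right)\right)^{2} = \left(- \frac{1}{216} + 0\right)^{2} = \left(- \frac{1}{216}\right)^{2} = \frac{1}{46656}$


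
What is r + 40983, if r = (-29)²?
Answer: 41824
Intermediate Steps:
r = 841
r + 40983 = 841 + 40983 = 41824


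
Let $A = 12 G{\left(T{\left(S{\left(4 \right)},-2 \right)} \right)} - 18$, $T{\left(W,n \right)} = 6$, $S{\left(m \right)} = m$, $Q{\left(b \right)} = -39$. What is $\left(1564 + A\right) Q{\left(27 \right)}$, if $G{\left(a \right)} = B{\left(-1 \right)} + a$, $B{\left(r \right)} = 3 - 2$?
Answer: $-63570$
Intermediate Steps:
$B{\left(r \right)} = 1$
$G{\left(a \right)} = 1 + a$
$A = 66$ ($A = 12 \left(1 + 6\right) - 18 = 12 \cdot 7 - 18 = 84 - 18 = 66$)
$\left(1564 + A\right) Q{\left(27 \right)} = \left(1564 + 66\right) \left(-39\right) = 1630 \left(-39\right) = -63570$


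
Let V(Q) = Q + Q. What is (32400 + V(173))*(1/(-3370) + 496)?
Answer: 27367780587/1685 ≈ 1.6242e+7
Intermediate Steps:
V(Q) = 2*Q
(32400 + V(173))*(1/(-3370) + 496) = (32400 + 2*173)*(1/(-3370) + 496) = (32400 + 346)*(-1/3370 + 496) = 32746*(1671519/3370) = 27367780587/1685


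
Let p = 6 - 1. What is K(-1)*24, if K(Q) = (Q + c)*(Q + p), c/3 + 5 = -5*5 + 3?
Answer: -7872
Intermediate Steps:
c = -81 (c = -15 + 3*(-5*5 + 3) = -15 + 3*(-25 + 3) = -15 + 3*(-22) = -15 - 66 = -81)
p = 5
K(Q) = (-81 + Q)*(5 + Q) (K(Q) = (Q - 81)*(Q + 5) = (-81 + Q)*(5 + Q))
K(-1)*24 = (-405 + (-1)² - 76*(-1))*24 = (-405 + 1 + 76)*24 = -328*24 = -7872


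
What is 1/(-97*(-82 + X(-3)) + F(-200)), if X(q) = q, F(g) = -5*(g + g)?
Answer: 1/10245 ≈ 9.7609e-5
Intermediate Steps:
F(g) = -10*g
1/(-97*(-82 + X(-3)) + F(-200)) = 1/(-97*(-82 - 3) - 10*(-200)) = 1/(-97*(-85) + 2000) = 1/(8245 + 2000) = 1/10245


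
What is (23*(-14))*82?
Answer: -26404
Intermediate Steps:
(23*(-14))*82 = -322*82 = -26404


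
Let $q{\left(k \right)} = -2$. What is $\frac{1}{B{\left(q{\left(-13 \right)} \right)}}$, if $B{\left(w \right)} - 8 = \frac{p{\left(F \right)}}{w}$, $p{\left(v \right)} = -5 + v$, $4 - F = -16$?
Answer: $2$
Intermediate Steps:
$F = 20$ ($F = 4 - -16 = 4 + 16 = 20$)
$B{\left(w \right)} = 8 + \frac{15}{w}$ ($B{\left(w \right)} = 8 + \frac{-5 + 20}{w} = 8 + \frac{15}{w}$)
$\frac{1}{B{\left(q{\left(-13 \right)} \right)}} = \frac{1}{8 + \frac{15}{-2}} = \frac{1}{8 + 15 \left(- \frac{1}{2}\right)} = \frac{1}{8 - \frac{15}{2}} = \frac{1}{\frac{1}{2}} = 2$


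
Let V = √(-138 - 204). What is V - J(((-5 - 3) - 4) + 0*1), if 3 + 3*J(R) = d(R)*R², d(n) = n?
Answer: 577 + 3*I*√38 ≈ 577.0 + 18.493*I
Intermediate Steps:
V = 3*I*√38 (V = √(-342) = 3*I*√38 ≈ 18.493*I)
J(R) = -1 + R³/3 (J(R) = -1 + (R*R²)/3 = -1 + R³/3)
V - J(((-5 - 3) - 4) + 0*1) = 3*I*√38 - (-1 + (((-5 - 3) - 4) + 0*1)³/3) = 3*I*√38 - (-1 + ((-8 - 4) + 0)³/3) = 3*I*√38 - (-1 + (-12 + 0)³/3) = 3*I*√38 - (-1 + (⅓)*(-12)³) = 3*I*√38 - (-1 + (⅓)*(-1728)) = 3*I*√38 - (-1 - 576) = 3*I*√38 - 1*(-577) = 3*I*√38 + 577 = 577 + 3*I*√38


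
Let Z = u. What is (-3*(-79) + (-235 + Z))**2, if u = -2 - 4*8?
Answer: 1024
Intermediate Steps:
u = -34 (u = -2 - 32 = -34)
Z = -34
(-3*(-79) + (-235 + Z))**2 = (-3*(-79) + (-235 - 34))**2 = (237 - 269)**2 = (-32)**2 = 1024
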